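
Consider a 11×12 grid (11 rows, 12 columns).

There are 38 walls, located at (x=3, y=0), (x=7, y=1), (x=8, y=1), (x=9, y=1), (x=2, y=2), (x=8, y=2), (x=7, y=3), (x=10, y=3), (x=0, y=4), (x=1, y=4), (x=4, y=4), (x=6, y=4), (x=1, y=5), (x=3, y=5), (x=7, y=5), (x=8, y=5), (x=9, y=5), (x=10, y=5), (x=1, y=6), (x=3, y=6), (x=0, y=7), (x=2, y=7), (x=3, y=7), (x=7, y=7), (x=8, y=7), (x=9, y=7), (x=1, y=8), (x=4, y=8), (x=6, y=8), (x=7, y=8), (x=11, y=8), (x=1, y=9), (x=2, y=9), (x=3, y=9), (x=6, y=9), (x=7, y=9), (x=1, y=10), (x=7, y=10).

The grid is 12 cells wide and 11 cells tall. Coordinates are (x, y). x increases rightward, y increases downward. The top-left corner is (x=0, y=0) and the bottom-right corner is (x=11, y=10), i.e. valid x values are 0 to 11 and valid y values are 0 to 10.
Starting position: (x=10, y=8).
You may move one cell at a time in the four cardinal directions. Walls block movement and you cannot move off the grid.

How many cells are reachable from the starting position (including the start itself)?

BFS flood-fill from (x=10, y=8):
  Distance 0: (x=10, y=8)
  Distance 1: (x=10, y=7), (x=9, y=8), (x=10, y=9)
  Distance 2: (x=10, y=6), (x=11, y=7), (x=8, y=8), (x=9, y=9), (x=11, y=9), (x=10, y=10)
  Distance 3: (x=9, y=6), (x=11, y=6), (x=8, y=9), (x=9, y=10), (x=11, y=10)
  Distance 4: (x=11, y=5), (x=8, y=6), (x=8, y=10)
  Distance 5: (x=11, y=4), (x=7, y=6)
  Distance 6: (x=11, y=3), (x=10, y=4), (x=6, y=6)
  Distance 7: (x=11, y=2), (x=9, y=4), (x=6, y=5), (x=5, y=6), (x=6, y=7)
  Distance 8: (x=11, y=1), (x=10, y=2), (x=9, y=3), (x=8, y=4), (x=5, y=5), (x=4, y=6), (x=5, y=7)
  Distance 9: (x=11, y=0), (x=10, y=1), (x=9, y=2), (x=8, y=3), (x=5, y=4), (x=7, y=4), (x=4, y=5), (x=4, y=7), (x=5, y=8)
  Distance 10: (x=10, y=0), (x=5, y=3), (x=5, y=9)
  Distance 11: (x=9, y=0), (x=5, y=2), (x=4, y=3), (x=6, y=3), (x=4, y=9), (x=5, y=10)
  Distance 12: (x=8, y=0), (x=5, y=1), (x=4, y=2), (x=6, y=2), (x=3, y=3), (x=4, y=10), (x=6, y=10)
  Distance 13: (x=5, y=0), (x=7, y=0), (x=4, y=1), (x=6, y=1), (x=3, y=2), (x=7, y=2), (x=2, y=3), (x=3, y=4), (x=3, y=10)
  Distance 14: (x=4, y=0), (x=6, y=0), (x=3, y=1), (x=1, y=3), (x=2, y=4), (x=2, y=10)
  Distance 15: (x=2, y=1), (x=1, y=2), (x=0, y=3), (x=2, y=5)
  Distance 16: (x=2, y=0), (x=1, y=1), (x=0, y=2), (x=2, y=6)
  Distance 17: (x=1, y=0), (x=0, y=1)
  Distance 18: (x=0, y=0)
Total reachable: 86 (grid has 94 open cells total)

Answer: Reachable cells: 86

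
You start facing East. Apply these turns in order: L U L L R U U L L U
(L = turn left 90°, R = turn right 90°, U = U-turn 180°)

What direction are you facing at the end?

Start: East
  L (left (90° counter-clockwise)) -> North
  U (U-turn (180°)) -> South
  L (left (90° counter-clockwise)) -> East
  L (left (90° counter-clockwise)) -> North
  R (right (90° clockwise)) -> East
  U (U-turn (180°)) -> West
  U (U-turn (180°)) -> East
  L (left (90° counter-clockwise)) -> North
  L (left (90° counter-clockwise)) -> West
  U (U-turn (180°)) -> East
Final: East

Answer: Final heading: East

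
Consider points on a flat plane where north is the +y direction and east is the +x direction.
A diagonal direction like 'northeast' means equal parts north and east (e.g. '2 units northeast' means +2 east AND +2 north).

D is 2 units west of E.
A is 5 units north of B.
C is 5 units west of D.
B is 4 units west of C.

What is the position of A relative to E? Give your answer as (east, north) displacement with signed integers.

Answer: A is at (east=-11, north=5) relative to E.

Derivation:
Place E at the origin (east=0, north=0).
  D is 2 units west of E: delta (east=-2, north=+0); D at (east=-2, north=0).
  C is 5 units west of D: delta (east=-5, north=+0); C at (east=-7, north=0).
  B is 4 units west of C: delta (east=-4, north=+0); B at (east=-11, north=0).
  A is 5 units north of B: delta (east=+0, north=+5); A at (east=-11, north=5).
Therefore A relative to E: (east=-11, north=5).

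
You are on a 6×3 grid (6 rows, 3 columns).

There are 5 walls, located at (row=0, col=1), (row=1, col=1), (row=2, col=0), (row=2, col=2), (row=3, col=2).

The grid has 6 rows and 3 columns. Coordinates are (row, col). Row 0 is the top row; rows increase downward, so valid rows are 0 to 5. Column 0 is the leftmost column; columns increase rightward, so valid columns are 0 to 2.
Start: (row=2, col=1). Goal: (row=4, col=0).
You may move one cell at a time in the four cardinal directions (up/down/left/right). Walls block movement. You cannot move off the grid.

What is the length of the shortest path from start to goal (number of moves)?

Answer: Shortest path length: 3

Derivation:
BFS from (row=2, col=1) until reaching (row=4, col=0):
  Distance 0: (row=2, col=1)
  Distance 1: (row=3, col=1)
  Distance 2: (row=3, col=0), (row=4, col=1)
  Distance 3: (row=4, col=0), (row=4, col=2), (row=5, col=1)  <- goal reached here
One shortest path (3 moves): (row=2, col=1) -> (row=3, col=1) -> (row=3, col=0) -> (row=4, col=0)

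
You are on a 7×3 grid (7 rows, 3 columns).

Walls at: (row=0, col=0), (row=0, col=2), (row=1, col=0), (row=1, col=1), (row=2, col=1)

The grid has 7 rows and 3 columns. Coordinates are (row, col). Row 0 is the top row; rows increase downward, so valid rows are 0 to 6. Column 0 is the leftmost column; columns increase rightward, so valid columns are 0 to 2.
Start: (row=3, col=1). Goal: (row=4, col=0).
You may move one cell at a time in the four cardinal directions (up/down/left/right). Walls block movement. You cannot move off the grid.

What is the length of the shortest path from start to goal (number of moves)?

Answer: Shortest path length: 2

Derivation:
BFS from (row=3, col=1) until reaching (row=4, col=0):
  Distance 0: (row=3, col=1)
  Distance 1: (row=3, col=0), (row=3, col=2), (row=4, col=1)
  Distance 2: (row=2, col=0), (row=2, col=2), (row=4, col=0), (row=4, col=2), (row=5, col=1)  <- goal reached here
One shortest path (2 moves): (row=3, col=1) -> (row=3, col=0) -> (row=4, col=0)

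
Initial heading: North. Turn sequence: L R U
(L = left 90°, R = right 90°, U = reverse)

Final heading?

Answer: Final heading: South

Derivation:
Start: North
  L (left (90° counter-clockwise)) -> West
  R (right (90° clockwise)) -> North
  U (U-turn (180°)) -> South
Final: South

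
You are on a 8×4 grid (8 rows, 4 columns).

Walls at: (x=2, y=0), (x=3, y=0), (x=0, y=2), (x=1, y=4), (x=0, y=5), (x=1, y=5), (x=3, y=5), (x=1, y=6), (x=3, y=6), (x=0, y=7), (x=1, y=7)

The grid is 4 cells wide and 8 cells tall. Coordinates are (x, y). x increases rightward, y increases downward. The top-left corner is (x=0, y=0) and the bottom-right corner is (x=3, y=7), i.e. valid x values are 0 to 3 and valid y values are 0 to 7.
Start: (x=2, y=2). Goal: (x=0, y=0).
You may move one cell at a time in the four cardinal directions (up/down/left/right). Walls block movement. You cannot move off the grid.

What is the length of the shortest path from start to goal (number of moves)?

BFS from (x=2, y=2) until reaching (x=0, y=0):
  Distance 0: (x=2, y=2)
  Distance 1: (x=2, y=1), (x=1, y=2), (x=3, y=2), (x=2, y=3)
  Distance 2: (x=1, y=1), (x=3, y=1), (x=1, y=3), (x=3, y=3), (x=2, y=4)
  Distance 3: (x=1, y=0), (x=0, y=1), (x=0, y=3), (x=3, y=4), (x=2, y=5)
  Distance 4: (x=0, y=0), (x=0, y=4), (x=2, y=6)  <- goal reached here
One shortest path (4 moves): (x=2, y=2) -> (x=1, y=2) -> (x=1, y=1) -> (x=0, y=1) -> (x=0, y=0)

Answer: Shortest path length: 4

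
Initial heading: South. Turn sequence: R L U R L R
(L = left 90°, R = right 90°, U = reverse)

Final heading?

Start: South
  R (right (90° clockwise)) -> West
  L (left (90° counter-clockwise)) -> South
  U (U-turn (180°)) -> North
  R (right (90° clockwise)) -> East
  L (left (90° counter-clockwise)) -> North
  R (right (90° clockwise)) -> East
Final: East

Answer: Final heading: East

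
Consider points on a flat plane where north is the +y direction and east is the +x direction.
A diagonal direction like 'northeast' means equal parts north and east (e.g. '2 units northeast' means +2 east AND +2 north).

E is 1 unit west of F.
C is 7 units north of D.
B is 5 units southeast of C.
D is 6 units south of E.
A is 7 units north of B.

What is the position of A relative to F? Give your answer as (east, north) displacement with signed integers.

Place F at the origin (east=0, north=0).
  E is 1 unit west of F: delta (east=-1, north=+0); E at (east=-1, north=0).
  D is 6 units south of E: delta (east=+0, north=-6); D at (east=-1, north=-6).
  C is 7 units north of D: delta (east=+0, north=+7); C at (east=-1, north=1).
  B is 5 units southeast of C: delta (east=+5, north=-5); B at (east=4, north=-4).
  A is 7 units north of B: delta (east=+0, north=+7); A at (east=4, north=3).
Therefore A relative to F: (east=4, north=3).

Answer: A is at (east=4, north=3) relative to F.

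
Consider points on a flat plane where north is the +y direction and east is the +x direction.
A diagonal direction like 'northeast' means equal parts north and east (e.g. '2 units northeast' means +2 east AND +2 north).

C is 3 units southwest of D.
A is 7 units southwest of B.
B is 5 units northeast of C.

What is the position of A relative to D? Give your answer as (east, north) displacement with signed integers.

Place D at the origin (east=0, north=0).
  C is 3 units southwest of D: delta (east=-3, north=-3); C at (east=-3, north=-3).
  B is 5 units northeast of C: delta (east=+5, north=+5); B at (east=2, north=2).
  A is 7 units southwest of B: delta (east=-7, north=-7); A at (east=-5, north=-5).
Therefore A relative to D: (east=-5, north=-5).

Answer: A is at (east=-5, north=-5) relative to D.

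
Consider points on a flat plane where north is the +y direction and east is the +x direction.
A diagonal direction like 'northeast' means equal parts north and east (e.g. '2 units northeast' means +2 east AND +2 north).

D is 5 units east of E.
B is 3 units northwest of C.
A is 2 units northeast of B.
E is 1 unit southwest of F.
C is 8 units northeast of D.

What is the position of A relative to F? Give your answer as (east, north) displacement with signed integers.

Place F at the origin (east=0, north=0).
  E is 1 unit southwest of F: delta (east=-1, north=-1); E at (east=-1, north=-1).
  D is 5 units east of E: delta (east=+5, north=+0); D at (east=4, north=-1).
  C is 8 units northeast of D: delta (east=+8, north=+8); C at (east=12, north=7).
  B is 3 units northwest of C: delta (east=-3, north=+3); B at (east=9, north=10).
  A is 2 units northeast of B: delta (east=+2, north=+2); A at (east=11, north=12).
Therefore A relative to F: (east=11, north=12).

Answer: A is at (east=11, north=12) relative to F.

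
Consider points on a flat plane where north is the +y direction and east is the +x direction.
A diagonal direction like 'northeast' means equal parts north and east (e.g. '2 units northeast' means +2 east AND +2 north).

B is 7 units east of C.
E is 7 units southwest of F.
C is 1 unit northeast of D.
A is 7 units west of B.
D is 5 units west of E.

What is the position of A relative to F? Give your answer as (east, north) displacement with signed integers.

Place F at the origin (east=0, north=0).
  E is 7 units southwest of F: delta (east=-7, north=-7); E at (east=-7, north=-7).
  D is 5 units west of E: delta (east=-5, north=+0); D at (east=-12, north=-7).
  C is 1 unit northeast of D: delta (east=+1, north=+1); C at (east=-11, north=-6).
  B is 7 units east of C: delta (east=+7, north=+0); B at (east=-4, north=-6).
  A is 7 units west of B: delta (east=-7, north=+0); A at (east=-11, north=-6).
Therefore A relative to F: (east=-11, north=-6).

Answer: A is at (east=-11, north=-6) relative to F.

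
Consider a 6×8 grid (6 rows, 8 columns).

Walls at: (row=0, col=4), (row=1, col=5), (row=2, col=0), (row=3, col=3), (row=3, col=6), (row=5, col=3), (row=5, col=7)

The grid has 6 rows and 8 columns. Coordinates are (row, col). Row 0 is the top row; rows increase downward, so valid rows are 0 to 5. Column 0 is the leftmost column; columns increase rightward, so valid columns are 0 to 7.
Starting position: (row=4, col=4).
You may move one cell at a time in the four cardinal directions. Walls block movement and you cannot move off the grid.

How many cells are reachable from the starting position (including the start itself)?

BFS flood-fill from (row=4, col=4):
  Distance 0: (row=4, col=4)
  Distance 1: (row=3, col=4), (row=4, col=3), (row=4, col=5), (row=5, col=4)
  Distance 2: (row=2, col=4), (row=3, col=5), (row=4, col=2), (row=4, col=6), (row=5, col=5)
  Distance 3: (row=1, col=4), (row=2, col=3), (row=2, col=5), (row=3, col=2), (row=4, col=1), (row=4, col=7), (row=5, col=2), (row=5, col=6)
  Distance 4: (row=1, col=3), (row=2, col=2), (row=2, col=6), (row=3, col=1), (row=3, col=7), (row=4, col=0), (row=5, col=1)
  Distance 5: (row=0, col=3), (row=1, col=2), (row=1, col=6), (row=2, col=1), (row=2, col=7), (row=3, col=0), (row=5, col=0)
  Distance 6: (row=0, col=2), (row=0, col=6), (row=1, col=1), (row=1, col=7)
  Distance 7: (row=0, col=1), (row=0, col=5), (row=0, col=7), (row=1, col=0)
  Distance 8: (row=0, col=0)
Total reachable: 41 (grid has 41 open cells total)

Answer: Reachable cells: 41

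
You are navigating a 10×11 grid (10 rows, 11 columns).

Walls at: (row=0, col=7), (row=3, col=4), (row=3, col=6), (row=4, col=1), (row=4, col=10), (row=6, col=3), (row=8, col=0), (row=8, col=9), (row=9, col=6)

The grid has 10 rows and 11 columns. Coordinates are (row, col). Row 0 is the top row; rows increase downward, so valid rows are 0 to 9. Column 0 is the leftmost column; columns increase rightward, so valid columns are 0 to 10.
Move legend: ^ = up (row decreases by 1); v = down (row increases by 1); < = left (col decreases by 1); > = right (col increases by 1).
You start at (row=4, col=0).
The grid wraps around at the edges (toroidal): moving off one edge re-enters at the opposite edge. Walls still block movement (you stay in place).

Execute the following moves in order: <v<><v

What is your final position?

Start: (row=4, col=0)
  < (left): blocked, stay at (row=4, col=0)
  v (down): (row=4, col=0) -> (row=5, col=0)
  < (left): (row=5, col=0) -> (row=5, col=10)
  > (right): (row=5, col=10) -> (row=5, col=0)
  < (left): (row=5, col=0) -> (row=5, col=10)
  v (down): (row=5, col=10) -> (row=6, col=10)
Final: (row=6, col=10)

Answer: Final position: (row=6, col=10)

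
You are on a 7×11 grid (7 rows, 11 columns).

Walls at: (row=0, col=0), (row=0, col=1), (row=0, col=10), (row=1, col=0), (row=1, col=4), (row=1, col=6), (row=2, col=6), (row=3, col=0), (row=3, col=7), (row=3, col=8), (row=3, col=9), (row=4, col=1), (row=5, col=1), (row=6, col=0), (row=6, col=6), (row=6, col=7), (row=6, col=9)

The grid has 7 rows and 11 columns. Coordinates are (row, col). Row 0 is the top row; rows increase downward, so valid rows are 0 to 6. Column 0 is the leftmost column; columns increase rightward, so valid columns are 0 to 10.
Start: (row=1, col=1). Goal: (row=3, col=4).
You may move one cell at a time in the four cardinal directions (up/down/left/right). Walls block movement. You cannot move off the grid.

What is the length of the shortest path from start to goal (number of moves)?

Answer: Shortest path length: 5

Derivation:
BFS from (row=1, col=1) until reaching (row=3, col=4):
  Distance 0: (row=1, col=1)
  Distance 1: (row=1, col=2), (row=2, col=1)
  Distance 2: (row=0, col=2), (row=1, col=3), (row=2, col=0), (row=2, col=2), (row=3, col=1)
  Distance 3: (row=0, col=3), (row=2, col=3), (row=3, col=2)
  Distance 4: (row=0, col=4), (row=2, col=4), (row=3, col=3), (row=4, col=2)
  Distance 5: (row=0, col=5), (row=2, col=5), (row=3, col=4), (row=4, col=3), (row=5, col=2)  <- goal reached here
One shortest path (5 moves): (row=1, col=1) -> (row=1, col=2) -> (row=1, col=3) -> (row=2, col=3) -> (row=2, col=4) -> (row=3, col=4)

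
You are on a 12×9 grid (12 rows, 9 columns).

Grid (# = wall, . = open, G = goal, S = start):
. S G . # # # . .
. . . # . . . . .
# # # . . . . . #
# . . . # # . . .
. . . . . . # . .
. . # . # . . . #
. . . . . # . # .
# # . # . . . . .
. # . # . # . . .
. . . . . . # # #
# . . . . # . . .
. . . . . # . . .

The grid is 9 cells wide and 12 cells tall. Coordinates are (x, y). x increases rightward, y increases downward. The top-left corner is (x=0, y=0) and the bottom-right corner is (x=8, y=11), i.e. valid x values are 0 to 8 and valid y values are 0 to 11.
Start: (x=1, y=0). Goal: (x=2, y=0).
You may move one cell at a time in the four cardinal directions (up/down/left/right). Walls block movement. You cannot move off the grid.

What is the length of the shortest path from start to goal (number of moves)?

BFS from (x=1, y=0) until reaching (x=2, y=0):
  Distance 0: (x=1, y=0)
  Distance 1: (x=0, y=0), (x=2, y=0), (x=1, y=1)  <- goal reached here
One shortest path (1 moves): (x=1, y=0) -> (x=2, y=0)

Answer: Shortest path length: 1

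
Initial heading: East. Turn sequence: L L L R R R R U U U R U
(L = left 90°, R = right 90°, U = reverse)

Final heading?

Answer: Final heading: West

Derivation:
Start: East
  L (left (90° counter-clockwise)) -> North
  L (left (90° counter-clockwise)) -> West
  L (left (90° counter-clockwise)) -> South
  R (right (90° clockwise)) -> West
  R (right (90° clockwise)) -> North
  R (right (90° clockwise)) -> East
  R (right (90° clockwise)) -> South
  U (U-turn (180°)) -> North
  U (U-turn (180°)) -> South
  U (U-turn (180°)) -> North
  R (right (90° clockwise)) -> East
  U (U-turn (180°)) -> West
Final: West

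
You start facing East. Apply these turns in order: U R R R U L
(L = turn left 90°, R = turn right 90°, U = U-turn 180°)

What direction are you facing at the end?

Answer: Final heading: West

Derivation:
Start: East
  U (U-turn (180°)) -> West
  R (right (90° clockwise)) -> North
  R (right (90° clockwise)) -> East
  R (right (90° clockwise)) -> South
  U (U-turn (180°)) -> North
  L (left (90° counter-clockwise)) -> West
Final: West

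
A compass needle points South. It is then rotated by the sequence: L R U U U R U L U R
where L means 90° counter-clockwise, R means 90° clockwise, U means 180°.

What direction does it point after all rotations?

Start: South
  L (left (90° counter-clockwise)) -> East
  R (right (90° clockwise)) -> South
  U (U-turn (180°)) -> North
  U (U-turn (180°)) -> South
  U (U-turn (180°)) -> North
  R (right (90° clockwise)) -> East
  U (U-turn (180°)) -> West
  L (left (90° counter-clockwise)) -> South
  U (U-turn (180°)) -> North
  R (right (90° clockwise)) -> East
Final: East

Answer: Final heading: East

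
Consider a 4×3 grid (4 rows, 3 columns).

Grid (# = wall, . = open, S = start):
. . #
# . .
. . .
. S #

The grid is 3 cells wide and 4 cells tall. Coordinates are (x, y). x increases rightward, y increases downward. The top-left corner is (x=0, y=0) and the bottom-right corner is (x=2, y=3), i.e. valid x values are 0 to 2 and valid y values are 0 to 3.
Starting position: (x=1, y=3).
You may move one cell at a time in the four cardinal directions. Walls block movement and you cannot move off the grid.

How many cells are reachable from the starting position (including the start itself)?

Answer: Reachable cells: 9

Derivation:
BFS flood-fill from (x=1, y=3):
  Distance 0: (x=1, y=3)
  Distance 1: (x=1, y=2), (x=0, y=3)
  Distance 2: (x=1, y=1), (x=0, y=2), (x=2, y=2)
  Distance 3: (x=1, y=0), (x=2, y=1)
  Distance 4: (x=0, y=0)
Total reachable: 9 (grid has 9 open cells total)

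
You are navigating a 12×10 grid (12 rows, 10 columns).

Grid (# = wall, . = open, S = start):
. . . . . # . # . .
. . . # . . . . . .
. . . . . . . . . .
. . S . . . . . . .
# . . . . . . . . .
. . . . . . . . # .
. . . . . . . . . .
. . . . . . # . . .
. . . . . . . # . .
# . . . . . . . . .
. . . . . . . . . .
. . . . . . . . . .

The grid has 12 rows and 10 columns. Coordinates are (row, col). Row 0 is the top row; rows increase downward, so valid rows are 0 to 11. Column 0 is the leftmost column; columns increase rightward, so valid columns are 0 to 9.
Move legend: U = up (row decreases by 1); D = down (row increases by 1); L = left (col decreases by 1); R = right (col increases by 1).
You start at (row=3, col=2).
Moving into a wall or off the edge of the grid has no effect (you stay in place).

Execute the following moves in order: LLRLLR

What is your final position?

Answer: Final position: (row=3, col=1)

Derivation:
Start: (row=3, col=2)
  L (left): (row=3, col=2) -> (row=3, col=1)
  L (left): (row=3, col=1) -> (row=3, col=0)
  R (right): (row=3, col=0) -> (row=3, col=1)
  L (left): (row=3, col=1) -> (row=3, col=0)
  L (left): blocked, stay at (row=3, col=0)
  R (right): (row=3, col=0) -> (row=3, col=1)
Final: (row=3, col=1)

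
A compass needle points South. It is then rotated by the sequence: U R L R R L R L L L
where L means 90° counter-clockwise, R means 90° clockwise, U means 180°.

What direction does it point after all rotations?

Answer: Final heading: West

Derivation:
Start: South
  U (U-turn (180°)) -> North
  R (right (90° clockwise)) -> East
  L (left (90° counter-clockwise)) -> North
  R (right (90° clockwise)) -> East
  R (right (90° clockwise)) -> South
  L (left (90° counter-clockwise)) -> East
  R (right (90° clockwise)) -> South
  L (left (90° counter-clockwise)) -> East
  L (left (90° counter-clockwise)) -> North
  L (left (90° counter-clockwise)) -> West
Final: West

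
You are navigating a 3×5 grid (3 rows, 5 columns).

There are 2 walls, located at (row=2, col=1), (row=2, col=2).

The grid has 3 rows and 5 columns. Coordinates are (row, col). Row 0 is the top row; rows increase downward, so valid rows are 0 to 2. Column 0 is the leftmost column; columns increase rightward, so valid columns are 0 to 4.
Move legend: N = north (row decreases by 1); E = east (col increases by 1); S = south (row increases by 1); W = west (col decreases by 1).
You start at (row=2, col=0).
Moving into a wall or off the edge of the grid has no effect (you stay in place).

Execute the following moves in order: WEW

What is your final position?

Start: (row=2, col=0)
  W (west): blocked, stay at (row=2, col=0)
  E (east): blocked, stay at (row=2, col=0)
  W (west): blocked, stay at (row=2, col=0)
Final: (row=2, col=0)

Answer: Final position: (row=2, col=0)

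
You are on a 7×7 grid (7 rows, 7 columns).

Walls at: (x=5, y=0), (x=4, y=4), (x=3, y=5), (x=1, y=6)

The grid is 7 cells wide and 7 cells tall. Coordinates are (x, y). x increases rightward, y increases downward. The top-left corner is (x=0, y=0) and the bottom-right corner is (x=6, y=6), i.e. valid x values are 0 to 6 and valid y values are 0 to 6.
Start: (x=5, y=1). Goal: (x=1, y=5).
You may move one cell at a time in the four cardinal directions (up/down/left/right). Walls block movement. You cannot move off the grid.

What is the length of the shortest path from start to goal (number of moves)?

BFS from (x=5, y=1) until reaching (x=1, y=5):
  Distance 0: (x=5, y=1)
  Distance 1: (x=4, y=1), (x=6, y=1), (x=5, y=2)
  Distance 2: (x=4, y=0), (x=6, y=0), (x=3, y=1), (x=4, y=2), (x=6, y=2), (x=5, y=3)
  Distance 3: (x=3, y=0), (x=2, y=1), (x=3, y=2), (x=4, y=3), (x=6, y=3), (x=5, y=4)
  Distance 4: (x=2, y=0), (x=1, y=1), (x=2, y=2), (x=3, y=3), (x=6, y=4), (x=5, y=5)
  Distance 5: (x=1, y=0), (x=0, y=1), (x=1, y=2), (x=2, y=3), (x=3, y=4), (x=4, y=5), (x=6, y=5), (x=5, y=6)
  Distance 6: (x=0, y=0), (x=0, y=2), (x=1, y=3), (x=2, y=4), (x=4, y=6), (x=6, y=6)
  Distance 7: (x=0, y=3), (x=1, y=4), (x=2, y=5), (x=3, y=6)
  Distance 8: (x=0, y=4), (x=1, y=5), (x=2, y=6)  <- goal reached here
One shortest path (8 moves): (x=5, y=1) -> (x=4, y=1) -> (x=3, y=1) -> (x=2, y=1) -> (x=1, y=1) -> (x=1, y=2) -> (x=1, y=3) -> (x=1, y=4) -> (x=1, y=5)

Answer: Shortest path length: 8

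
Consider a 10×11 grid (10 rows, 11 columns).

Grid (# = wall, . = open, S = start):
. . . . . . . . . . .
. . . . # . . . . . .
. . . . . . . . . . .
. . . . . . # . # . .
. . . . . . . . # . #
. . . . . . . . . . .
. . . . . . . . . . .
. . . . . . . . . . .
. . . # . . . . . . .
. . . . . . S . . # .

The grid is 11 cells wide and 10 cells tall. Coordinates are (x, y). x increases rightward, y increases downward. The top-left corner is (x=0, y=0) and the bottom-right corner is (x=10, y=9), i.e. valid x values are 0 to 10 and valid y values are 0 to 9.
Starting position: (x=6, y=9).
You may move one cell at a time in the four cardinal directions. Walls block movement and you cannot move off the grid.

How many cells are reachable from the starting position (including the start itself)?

Answer: Reachable cells: 103

Derivation:
BFS flood-fill from (x=6, y=9):
  Distance 0: (x=6, y=9)
  Distance 1: (x=6, y=8), (x=5, y=9), (x=7, y=9)
  Distance 2: (x=6, y=7), (x=5, y=8), (x=7, y=8), (x=4, y=9), (x=8, y=9)
  Distance 3: (x=6, y=6), (x=5, y=7), (x=7, y=7), (x=4, y=8), (x=8, y=8), (x=3, y=9)
  Distance 4: (x=6, y=5), (x=5, y=6), (x=7, y=6), (x=4, y=7), (x=8, y=7), (x=9, y=8), (x=2, y=9)
  Distance 5: (x=6, y=4), (x=5, y=5), (x=7, y=5), (x=4, y=6), (x=8, y=6), (x=3, y=7), (x=9, y=7), (x=2, y=8), (x=10, y=8), (x=1, y=9)
  Distance 6: (x=5, y=4), (x=7, y=4), (x=4, y=5), (x=8, y=5), (x=3, y=6), (x=9, y=6), (x=2, y=7), (x=10, y=7), (x=1, y=8), (x=0, y=9), (x=10, y=9)
  Distance 7: (x=5, y=3), (x=7, y=3), (x=4, y=4), (x=3, y=5), (x=9, y=5), (x=2, y=6), (x=10, y=6), (x=1, y=7), (x=0, y=8)
  Distance 8: (x=5, y=2), (x=7, y=2), (x=4, y=3), (x=3, y=4), (x=9, y=4), (x=2, y=5), (x=10, y=5), (x=1, y=6), (x=0, y=7)
  Distance 9: (x=5, y=1), (x=7, y=1), (x=4, y=2), (x=6, y=2), (x=8, y=2), (x=3, y=3), (x=9, y=3), (x=2, y=4), (x=1, y=5), (x=0, y=6)
  Distance 10: (x=5, y=0), (x=7, y=0), (x=6, y=1), (x=8, y=1), (x=3, y=2), (x=9, y=2), (x=2, y=3), (x=10, y=3), (x=1, y=4), (x=0, y=5)
  Distance 11: (x=4, y=0), (x=6, y=0), (x=8, y=0), (x=3, y=1), (x=9, y=1), (x=2, y=2), (x=10, y=2), (x=1, y=3), (x=0, y=4)
  Distance 12: (x=3, y=0), (x=9, y=0), (x=2, y=1), (x=10, y=1), (x=1, y=2), (x=0, y=3)
  Distance 13: (x=2, y=0), (x=10, y=0), (x=1, y=1), (x=0, y=2)
  Distance 14: (x=1, y=0), (x=0, y=1)
  Distance 15: (x=0, y=0)
Total reachable: 103 (grid has 103 open cells total)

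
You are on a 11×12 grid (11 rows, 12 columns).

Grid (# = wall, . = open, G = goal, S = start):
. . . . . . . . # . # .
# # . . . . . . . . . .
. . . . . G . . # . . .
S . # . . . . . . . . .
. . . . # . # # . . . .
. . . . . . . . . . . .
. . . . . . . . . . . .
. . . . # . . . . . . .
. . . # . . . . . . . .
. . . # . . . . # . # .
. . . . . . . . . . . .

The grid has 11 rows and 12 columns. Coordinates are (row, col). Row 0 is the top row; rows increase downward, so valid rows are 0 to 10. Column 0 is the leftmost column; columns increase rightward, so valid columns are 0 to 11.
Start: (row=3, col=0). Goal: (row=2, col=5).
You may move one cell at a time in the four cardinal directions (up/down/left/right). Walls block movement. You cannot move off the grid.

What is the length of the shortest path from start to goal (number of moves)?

Answer: Shortest path length: 6

Derivation:
BFS from (row=3, col=0) until reaching (row=2, col=5):
  Distance 0: (row=3, col=0)
  Distance 1: (row=2, col=0), (row=3, col=1), (row=4, col=0)
  Distance 2: (row=2, col=1), (row=4, col=1), (row=5, col=0)
  Distance 3: (row=2, col=2), (row=4, col=2), (row=5, col=1), (row=6, col=0)
  Distance 4: (row=1, col=2), (row=2, col=3), (row=4, col=3), (row=5, col=2), (row=6, col=1), (row=7, col=0)
  Distance 5: (row=0, col=2), (row=1, col=3), (row=2, col=4), (row=3, col=3), (row=5, col=3), (row=6, col=2), (row=7, col=1), (row=8, col=0)
  Distance 6: (row=0, col=1), (row=0, col=3), (row=1, col=4), (row=2, col=5), (row=3, col=4), (row=5, col=4), (row=6, col=3), (row=7, col=2), (row=8, col=1), (row=9, col=0)  <- goal reached here
One shortest path (6 moves): (row=3, col=0) -> (row=3, col=1) -> (row=2, col=1) -> (row=2, col=2) -> (row=2, col=3) -> (row=2, col=4) -> (row=2, col=5)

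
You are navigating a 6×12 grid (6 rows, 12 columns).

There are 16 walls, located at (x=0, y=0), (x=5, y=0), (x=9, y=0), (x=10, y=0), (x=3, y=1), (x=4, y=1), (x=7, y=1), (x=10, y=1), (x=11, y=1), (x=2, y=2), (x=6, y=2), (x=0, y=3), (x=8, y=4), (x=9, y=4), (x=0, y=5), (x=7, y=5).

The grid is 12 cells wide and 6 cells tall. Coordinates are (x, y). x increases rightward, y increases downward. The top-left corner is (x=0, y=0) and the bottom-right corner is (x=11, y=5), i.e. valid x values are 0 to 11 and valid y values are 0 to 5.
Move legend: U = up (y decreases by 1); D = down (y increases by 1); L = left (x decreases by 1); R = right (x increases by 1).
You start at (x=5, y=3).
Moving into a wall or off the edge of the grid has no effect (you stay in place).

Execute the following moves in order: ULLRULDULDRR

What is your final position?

Start: (x=5, y=3)
  U (up): (x=5, y=3) -> (x=5, y=2)
  L (left): (x=5, y=2) -> (x=4, y=2)
  L (left): (x=4, y=2) -> (x=3, y=2)
  R (right): (x=3, y=2) -> (x=4, y=2)
  U (up): blocked, stay at (x=4, y=2)
  L (left): (x=4, y=2) -> (x=3, y=2)
  D (down): (x=3, y=2) -> (x=3, y=3)
  U (up): (x=3, y=3) -> (x=3, y=2)
  L (left): blocked, stay at (x=3, y=2)
  D (down): (x=3, y=2) -> (x=3, y=3)
  R (right): (x=3, y=3) -> (x=4, y=3)
  R (right): (x=4, y=3) -> (x=5, y=3)
Final: (x=5, y=3)

Answer: Final position: (x=5, y=3)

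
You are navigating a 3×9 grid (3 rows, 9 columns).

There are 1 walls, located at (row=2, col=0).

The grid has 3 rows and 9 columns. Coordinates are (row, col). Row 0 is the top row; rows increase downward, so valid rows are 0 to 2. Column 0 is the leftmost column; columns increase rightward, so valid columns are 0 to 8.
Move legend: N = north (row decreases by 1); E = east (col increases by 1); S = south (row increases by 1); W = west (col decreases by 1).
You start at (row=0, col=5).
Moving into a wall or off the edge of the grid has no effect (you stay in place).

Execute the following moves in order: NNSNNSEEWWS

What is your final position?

Start: (row=0, col=5)
  N (north): blocked, stay at (row=0, col=5)
  N (north): blocked, stay at (row=0, col=5)
  S (south): (row=0, col=5) -> (row=1, col=5)
  N (north): (row=1, col=5) -> (row=0, col=5)
  N (north): blocked, stay at (row=0, col=5)
  S (south): (row=0, col=5) -> (row=1, col=5)
  E (east): (row=1, col=5) -> (row=1, col=6)
  E (east): (row=1, col=6) -> (row=1, col=7)
  W (west): (row=1, col=7) -> (row=1, col=6)
  W (west): (row=1, col=6) -> (row=1, col=5)
  S (south): (row=1, col=5) -> (row=2, col=5)
Final: (row=2, col=5)

Answer: Final position: (row=2, col=5)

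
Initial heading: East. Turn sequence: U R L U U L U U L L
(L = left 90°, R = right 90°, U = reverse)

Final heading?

Start: East
  U (U-turn (180°)) -> West
  R (right (90° clockwise)) -> North
  L (left (90° counter-clockwise)) -> West
  U (U-turn (180°)) -> East
  U (U-turn (180°)) -> West
  L (left (90° counter-clockwise)) -> South
  U (U-turn (180°)) -> North
  U (U-turn (180°)) -> South
  L (left (90° counter-clockwise)) -> East
  L (left (90° counter-clockwise)) -> North
Final: North

Answer: Final heading: North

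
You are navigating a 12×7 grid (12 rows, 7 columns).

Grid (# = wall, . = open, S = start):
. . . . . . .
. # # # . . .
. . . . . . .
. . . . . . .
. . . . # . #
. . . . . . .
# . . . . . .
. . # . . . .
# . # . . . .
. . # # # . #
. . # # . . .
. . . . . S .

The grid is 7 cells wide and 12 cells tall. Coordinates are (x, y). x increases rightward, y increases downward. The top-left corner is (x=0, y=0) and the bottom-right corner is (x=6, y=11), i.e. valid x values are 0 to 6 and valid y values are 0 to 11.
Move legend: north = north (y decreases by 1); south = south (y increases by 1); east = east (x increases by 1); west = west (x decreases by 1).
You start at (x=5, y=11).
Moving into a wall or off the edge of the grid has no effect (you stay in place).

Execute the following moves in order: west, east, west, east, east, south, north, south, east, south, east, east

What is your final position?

Start: (x=5, y=11)
  west (west): (x=5, y=11) -> (x=4, y=11)
  east (east): (x=4, y=11) -> (x=5, y=11)
  west (west): (x=5, y=11) -> (x=4, y=11)
  east (east): (x=4, y=11) -> (x=5, y=11)
  east (east): (x=5, y=11) -> (x=6, y=11)
  south (south): blocked, stay at (x=6, y=11)
  north (north): (x=6, y=11) -> (x=6, y=10)
  south (south): (x=6, y=10) -> (x=6, y=11)
  east (east): blocked, stay at (x=6, y=11)
  south (south): blocked, stay at (x=6, y=11)
  east (east): blocked, stay at (x=6, y=11)
  east (east): blocked, stay at (x=6, y=11)
Final: (x=6, y=11)

Answer: Final position: (x=6, y=11)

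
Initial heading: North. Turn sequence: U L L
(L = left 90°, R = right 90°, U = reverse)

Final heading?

Start: North
  U (U-turn (180°)) -> South
  L (left (90° counter-clockwise)) -> East
  L (left (90° counter-clockwise)) -> North
Final: North

Answer: Final heading: North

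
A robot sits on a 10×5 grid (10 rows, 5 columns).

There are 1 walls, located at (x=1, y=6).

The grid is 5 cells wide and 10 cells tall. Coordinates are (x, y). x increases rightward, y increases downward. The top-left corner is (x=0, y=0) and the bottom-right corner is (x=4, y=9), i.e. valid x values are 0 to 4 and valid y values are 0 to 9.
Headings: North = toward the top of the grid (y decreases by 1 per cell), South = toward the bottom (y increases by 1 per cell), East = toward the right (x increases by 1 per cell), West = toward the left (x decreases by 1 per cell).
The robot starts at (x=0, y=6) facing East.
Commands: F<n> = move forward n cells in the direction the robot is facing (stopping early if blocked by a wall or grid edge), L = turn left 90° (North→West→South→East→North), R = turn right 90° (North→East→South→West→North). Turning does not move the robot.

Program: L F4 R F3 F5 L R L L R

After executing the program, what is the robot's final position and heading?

Start: (x=0, y=6), facing East
  L: turn left, now facing North
  F4: move forward 4, now at (x=0, y=2)
  R: turn right, now facing East
  F3: move forward 3, now at (x=3, y=2)
  F5: move forward 1/5 (blocked), now at (x=4, y=2)
  L: turn left, now facing North
  R: turn right, now facing East
  L: turn left, now facing North
  L: turn left, now facing West
  R: turn right, now facing North
Final: (x=4, y=2), facing North

Answer: Final position: (x=4, y=2), facing North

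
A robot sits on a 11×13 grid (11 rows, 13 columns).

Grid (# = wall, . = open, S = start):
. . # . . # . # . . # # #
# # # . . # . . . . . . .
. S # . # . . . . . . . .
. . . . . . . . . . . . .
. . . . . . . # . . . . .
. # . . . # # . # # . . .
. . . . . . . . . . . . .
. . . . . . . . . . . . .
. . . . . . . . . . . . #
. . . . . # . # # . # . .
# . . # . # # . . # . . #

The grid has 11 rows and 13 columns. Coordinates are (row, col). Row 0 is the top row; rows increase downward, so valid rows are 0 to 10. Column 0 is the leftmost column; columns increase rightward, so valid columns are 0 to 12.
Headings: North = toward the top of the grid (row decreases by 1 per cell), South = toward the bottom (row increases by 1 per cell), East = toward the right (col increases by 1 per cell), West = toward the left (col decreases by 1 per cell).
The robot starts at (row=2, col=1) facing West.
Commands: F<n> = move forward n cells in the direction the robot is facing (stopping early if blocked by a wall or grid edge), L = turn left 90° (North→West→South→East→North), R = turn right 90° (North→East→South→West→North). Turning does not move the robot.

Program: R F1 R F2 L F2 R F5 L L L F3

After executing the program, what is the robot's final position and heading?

Start: (row=2, col=1), facing West
  R: turn right, now facing North
  F1: move forward 0/1 (blocked), now at (row=2, col=1)
  R: turn right, now facing East
  F2: move forward 0/2 (blocked), now at (row=2, col=1)
  L: turn left, now facing North
  F2: move forward 0/2 (blocked), now at (row=2, col=1)
  R: turn right, now facing East
  F5: move forward 0/5 (blocked), now at (row=2, col=1)
  L: turn left, now facing North
  L: turn left, now facing West
  L: turn left, now facing South
  F3: move forward 2/3 (blocked), now at (row=4, col=1)
Final: (row=4, col=1), facing South

Answer: Final position: (row=4, col=1), facing South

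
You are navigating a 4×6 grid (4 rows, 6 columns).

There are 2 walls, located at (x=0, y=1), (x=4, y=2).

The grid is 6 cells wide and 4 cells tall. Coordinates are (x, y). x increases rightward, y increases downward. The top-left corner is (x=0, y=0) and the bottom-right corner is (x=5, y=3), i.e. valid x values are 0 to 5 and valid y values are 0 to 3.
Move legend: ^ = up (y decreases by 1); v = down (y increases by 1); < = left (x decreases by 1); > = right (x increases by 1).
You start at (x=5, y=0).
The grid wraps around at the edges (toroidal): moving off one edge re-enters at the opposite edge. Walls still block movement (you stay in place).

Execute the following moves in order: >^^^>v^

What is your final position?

Answer: Final position: (x=1, y=2)

Derivation:
Start: (x=5, y=0)
  > (right): (x=5, y=0) -> (x=0, y=0)
  ^ (up): (x=0, y=0) -> (x=0, y=3)
  ^ (up): (x=0, y=3) -> (x=0, y=2)
  ^ (up): blocked, stay at (x=0, y=2)
  > (right): (x=0, y=2) -> (x=1, y=2)
  v (down): (x=1, y=2) -> (x=1, y=3)
  ^ (up): (x=1, y=3) -> (x=1, y=2)
Final: (x=1, y=2)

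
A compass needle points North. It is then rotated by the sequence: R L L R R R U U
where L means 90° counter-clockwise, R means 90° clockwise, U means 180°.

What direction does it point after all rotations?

Start: North
  R (right (90° clockwise)) -> East
  L (left (90° counter-clockwise)) -> North
  L (left (90° counter-clockwise)) -> West
  R (right (90° clockwise)) -> North
  R (right (90° clockwise)) -> East
  R (right (90° clockwise)) -> South
  U (U-turn (180°)) -> North
  U (U-turn (180°)) -> South
Final: South

Answer: Final heading: South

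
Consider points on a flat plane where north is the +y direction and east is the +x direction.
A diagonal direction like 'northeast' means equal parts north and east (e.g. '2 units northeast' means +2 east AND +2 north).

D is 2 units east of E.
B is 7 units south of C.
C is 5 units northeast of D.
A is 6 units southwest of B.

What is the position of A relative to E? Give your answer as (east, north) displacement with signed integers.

Answer: A is at (east=1, north=-8) relative to E.

Derivation:
Place E at the origin (east=0, north=0).
  D is 2 units east of E: delta (east=+2, north=+0); D at (east=2, north=0).
  C is 5 units northeast of D: delta (east=+5, north=+5); C at (east=7, north=5).
  B is 7 units south of C: delta (east=+0, north=-7); B at (east=7, north=-2).
  A is 6 units southwest of B: delta (east=-6, north=-6); A at (east=1, north=-8).
Therefore A relative to E: (east=1, north=-8).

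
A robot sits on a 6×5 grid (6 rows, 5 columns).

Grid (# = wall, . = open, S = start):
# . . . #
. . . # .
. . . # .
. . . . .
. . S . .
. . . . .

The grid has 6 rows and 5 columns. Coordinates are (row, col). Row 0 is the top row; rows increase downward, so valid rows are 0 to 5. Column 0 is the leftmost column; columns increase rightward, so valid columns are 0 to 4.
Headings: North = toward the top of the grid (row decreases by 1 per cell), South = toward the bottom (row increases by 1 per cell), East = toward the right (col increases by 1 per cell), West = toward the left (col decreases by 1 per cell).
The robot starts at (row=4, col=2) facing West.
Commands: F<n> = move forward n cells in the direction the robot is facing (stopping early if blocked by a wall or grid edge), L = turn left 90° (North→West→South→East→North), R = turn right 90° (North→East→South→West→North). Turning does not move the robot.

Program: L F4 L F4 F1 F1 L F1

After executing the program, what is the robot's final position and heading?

Answer: Final position: (row=4, col=4), facing North

Derivation:
Start: (row=4, col=2), facing West
  L: turn left, now facing South
  F4: move forward 1/4 (blocked), now at (row=5, col=2)
  L: turn left, now facing East
  F4: move forward 2/4 (blocked), now at (row=5, col=4)
  F1: move forward 0/1 (blocked), now at (row=5, col=4)
  F1: move forward 0/1 (blocked), now at (row=5, col=4)
  L: turn left, now facing North
  F1: move forward 1, now at (row=4, col=4)
Final: (row=4, col=4), facing North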